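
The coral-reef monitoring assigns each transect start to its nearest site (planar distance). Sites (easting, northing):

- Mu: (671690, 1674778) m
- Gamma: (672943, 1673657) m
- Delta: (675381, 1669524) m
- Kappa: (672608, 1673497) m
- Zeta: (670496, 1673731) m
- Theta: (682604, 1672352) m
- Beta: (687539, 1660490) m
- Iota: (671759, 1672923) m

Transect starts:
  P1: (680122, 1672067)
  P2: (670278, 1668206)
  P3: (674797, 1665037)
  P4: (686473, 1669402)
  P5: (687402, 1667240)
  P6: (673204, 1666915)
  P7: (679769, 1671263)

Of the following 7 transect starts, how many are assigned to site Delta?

2

P1 → Theta
P2 → Iota
P3 → Delta
P4 → Theta
P5 → Beta
P6 → Delta
P7 → Theta
2 of the 7 go to Delta.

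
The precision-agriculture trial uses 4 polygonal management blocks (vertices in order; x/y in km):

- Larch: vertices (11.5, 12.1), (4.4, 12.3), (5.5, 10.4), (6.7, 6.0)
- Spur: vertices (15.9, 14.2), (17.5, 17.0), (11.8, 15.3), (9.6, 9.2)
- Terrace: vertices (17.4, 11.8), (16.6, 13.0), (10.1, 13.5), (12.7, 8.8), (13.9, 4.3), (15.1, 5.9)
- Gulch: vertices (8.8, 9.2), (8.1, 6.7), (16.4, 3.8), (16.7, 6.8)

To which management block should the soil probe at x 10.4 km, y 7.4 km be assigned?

Cast a ray rightward from (10.4, 7.4). For each polygon, the edges (by vertex number in listed order) whose endpoints lie on opposite sides of y = 7.4, where each meets that height, and whether that is right or left of the point:
Larch: 3–4 at x≈6.32 (left), 4–1 at x≈7.80 (left) → 0 crossings.
Spur: no edge straddles that height → 0 crossings.
Terrace: 4–5 at x≈13.07 (right), 6–1 at x≈15.68 (right) → 2 crossings.
Gulch: 1–2 at x≈8.30 (left), 4–1 at x≈14.72 (right) → 1 crossing.
Only Gulch has an odd count, so the point is inside Gulch.

Gulch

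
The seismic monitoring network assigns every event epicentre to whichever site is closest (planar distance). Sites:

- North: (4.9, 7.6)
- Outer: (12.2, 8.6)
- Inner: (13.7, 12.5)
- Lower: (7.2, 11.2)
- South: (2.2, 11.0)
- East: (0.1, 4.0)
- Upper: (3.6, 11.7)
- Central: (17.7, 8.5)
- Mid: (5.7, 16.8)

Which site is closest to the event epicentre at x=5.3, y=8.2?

North

Squared distances to each site:
North: 0.520; Outer: 47.770; Inner: 89.050; Lower: 12.610; South: 17.450; East: 44.680; Upper: 15.140; Central: 153.850; Mid: 74.120.
Minimum at North.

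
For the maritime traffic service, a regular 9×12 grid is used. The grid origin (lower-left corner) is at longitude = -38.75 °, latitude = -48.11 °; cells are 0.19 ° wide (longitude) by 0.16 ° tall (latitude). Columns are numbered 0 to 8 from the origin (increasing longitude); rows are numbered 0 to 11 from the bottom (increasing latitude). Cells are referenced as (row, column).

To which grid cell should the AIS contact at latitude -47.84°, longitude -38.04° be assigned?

(1, 3)

Column index: ⌊(-38.04 − -38.75) / 0.19⌋ = ⌊3.737⌋ = 3
Row offset from origin: ⌊(-47.84 − -48.11) / 0.16⌋ = ⌊1.687⌋ = 1 → row 1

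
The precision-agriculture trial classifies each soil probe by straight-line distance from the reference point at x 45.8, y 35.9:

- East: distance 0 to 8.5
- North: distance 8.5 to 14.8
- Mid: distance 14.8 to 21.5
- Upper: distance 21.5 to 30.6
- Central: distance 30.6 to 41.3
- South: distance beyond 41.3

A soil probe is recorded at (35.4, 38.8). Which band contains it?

North

Distance = √((35.4−45.8)² + (38.8−35.9)²) = √(108.160 + 8.410) = 10.797.
8.5 ≤ 10.797 < 14.8 → North.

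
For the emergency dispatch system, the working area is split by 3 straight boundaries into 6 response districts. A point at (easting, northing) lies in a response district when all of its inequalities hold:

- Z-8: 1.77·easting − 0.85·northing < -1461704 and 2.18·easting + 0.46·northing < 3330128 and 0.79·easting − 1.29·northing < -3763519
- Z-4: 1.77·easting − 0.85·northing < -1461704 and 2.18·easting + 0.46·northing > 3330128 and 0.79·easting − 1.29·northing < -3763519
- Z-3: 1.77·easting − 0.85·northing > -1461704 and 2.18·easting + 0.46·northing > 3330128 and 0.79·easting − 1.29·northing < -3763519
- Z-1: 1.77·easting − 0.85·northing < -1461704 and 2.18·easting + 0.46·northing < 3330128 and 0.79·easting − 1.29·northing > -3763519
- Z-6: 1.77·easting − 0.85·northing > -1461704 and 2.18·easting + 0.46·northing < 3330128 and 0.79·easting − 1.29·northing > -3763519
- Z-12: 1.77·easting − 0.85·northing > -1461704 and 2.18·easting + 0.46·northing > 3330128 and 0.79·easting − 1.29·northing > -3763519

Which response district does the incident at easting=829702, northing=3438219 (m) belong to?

Z-3

1.77·829702 − 0.85·3438219 = -1453913.610, which is > -1461704
2.18·829702 + 0.46·3438219 = 3390331.100, which is > 3330128
0.79·829702 − 1.29·3438219 = -3779837.930, which is < -3763519
This sign pattern matches Z-3.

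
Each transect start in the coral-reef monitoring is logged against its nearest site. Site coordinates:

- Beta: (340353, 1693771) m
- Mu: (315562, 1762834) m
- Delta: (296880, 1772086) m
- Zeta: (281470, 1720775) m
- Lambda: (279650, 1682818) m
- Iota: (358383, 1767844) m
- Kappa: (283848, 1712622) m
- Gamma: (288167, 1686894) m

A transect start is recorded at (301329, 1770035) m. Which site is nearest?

Squared distances to each site:
Beta: 7339070272.000; Mu: 254432690.000; Delta: 24000202.000; Zeta: 2820927481.000; Lambda: 8076784130.000; Iota: 3259959397.000; Kappa: 3601837930.000; Gamma: 7085664125.000.
Minimum at Delta.

Delta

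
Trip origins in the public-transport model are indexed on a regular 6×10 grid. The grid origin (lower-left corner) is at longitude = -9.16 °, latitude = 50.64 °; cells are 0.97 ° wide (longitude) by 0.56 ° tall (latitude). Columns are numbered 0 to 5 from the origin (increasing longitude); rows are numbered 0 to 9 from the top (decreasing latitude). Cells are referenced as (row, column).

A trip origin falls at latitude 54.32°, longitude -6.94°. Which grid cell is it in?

Column index: ⌊(-6.94 − -9.16) / 0.97⌋ = ⌊2.289⌋ = 2
Row offset from origin: ⌊(54.32 − 50.64) / 0.56⌋ = ⌊6.571⌋ = 6 → row 3 (counted from top)

(3, 2)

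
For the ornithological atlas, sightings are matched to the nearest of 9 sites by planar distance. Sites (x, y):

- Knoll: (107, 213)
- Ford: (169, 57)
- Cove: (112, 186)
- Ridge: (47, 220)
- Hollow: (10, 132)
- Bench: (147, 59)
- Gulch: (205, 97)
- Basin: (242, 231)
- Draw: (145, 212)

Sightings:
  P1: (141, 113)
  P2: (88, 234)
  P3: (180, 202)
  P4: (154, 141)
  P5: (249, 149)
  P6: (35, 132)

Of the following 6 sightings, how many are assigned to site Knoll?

1

P1 → Bench
P2 → Knoll
P3 → Draw
P4 → Cove
P5 → Gulch
P6 → Hollow
1 of the 6 goes to Knoll.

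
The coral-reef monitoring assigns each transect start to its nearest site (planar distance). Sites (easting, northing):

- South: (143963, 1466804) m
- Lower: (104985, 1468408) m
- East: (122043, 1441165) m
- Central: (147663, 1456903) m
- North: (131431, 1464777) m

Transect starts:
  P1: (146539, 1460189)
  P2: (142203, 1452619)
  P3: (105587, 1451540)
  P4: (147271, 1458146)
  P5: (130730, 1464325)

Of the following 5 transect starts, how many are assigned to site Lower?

1

P1 → Central
P2 → Central
P3 → Lower
P4 → Central
P5 → North
1 of the 5 goes to Lower.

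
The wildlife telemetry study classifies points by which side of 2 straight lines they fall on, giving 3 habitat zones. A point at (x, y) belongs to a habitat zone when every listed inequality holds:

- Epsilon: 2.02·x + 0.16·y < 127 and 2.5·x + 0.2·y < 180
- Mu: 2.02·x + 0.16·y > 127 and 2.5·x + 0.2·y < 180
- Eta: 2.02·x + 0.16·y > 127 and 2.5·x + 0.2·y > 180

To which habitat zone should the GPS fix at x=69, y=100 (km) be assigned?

2.02·69 + 0.16·100 = 155.380, which is > 127
2.5·69 + 0.2·100 = 192.500, which is > 180
This sign pattern matches Eta.

Eta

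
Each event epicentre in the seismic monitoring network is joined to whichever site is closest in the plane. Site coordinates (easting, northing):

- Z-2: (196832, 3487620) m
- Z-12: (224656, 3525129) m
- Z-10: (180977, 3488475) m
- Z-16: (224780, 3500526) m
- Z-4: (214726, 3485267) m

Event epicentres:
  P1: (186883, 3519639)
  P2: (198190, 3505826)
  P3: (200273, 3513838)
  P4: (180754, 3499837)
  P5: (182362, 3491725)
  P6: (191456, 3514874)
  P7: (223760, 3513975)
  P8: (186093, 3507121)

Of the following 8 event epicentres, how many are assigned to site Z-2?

P1 → Z-10
P2 → Z-2
P3 → Z-2
P4 → Z-10
P5 → Z-10
P6 → Z-2
P7 → Z-12
P8 → Z-10
3 of the 8 go to Z-2.

3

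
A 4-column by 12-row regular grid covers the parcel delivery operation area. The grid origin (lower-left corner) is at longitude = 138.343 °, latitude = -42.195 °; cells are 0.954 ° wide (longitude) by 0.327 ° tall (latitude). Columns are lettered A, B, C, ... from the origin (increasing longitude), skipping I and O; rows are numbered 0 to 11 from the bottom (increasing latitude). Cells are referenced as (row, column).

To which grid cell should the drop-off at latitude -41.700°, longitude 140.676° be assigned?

Column index: ⌊(140.676 − 138.343) / 0.954⌋ = ⌊2.445⌋ = 2 → column C
Row offset from origin: ⌊(-41.700 − -42.195) / 0.327⌋ = ⌊1.514⌋ = 1 → row 1

(1, C)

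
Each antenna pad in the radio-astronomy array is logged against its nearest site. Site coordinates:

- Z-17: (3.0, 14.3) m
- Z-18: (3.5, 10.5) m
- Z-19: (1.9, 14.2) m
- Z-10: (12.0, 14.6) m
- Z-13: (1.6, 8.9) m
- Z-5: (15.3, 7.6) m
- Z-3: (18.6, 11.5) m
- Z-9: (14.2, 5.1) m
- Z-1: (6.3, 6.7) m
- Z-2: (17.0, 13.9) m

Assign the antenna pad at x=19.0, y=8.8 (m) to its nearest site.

Squared distances to each site:
Z-17: 286.250; Z-18: 243.140; Z-19: 321.570; Z-10: 82.640; Z-13: 302.770; Z-5: 15.130; Z-3: 7.450; Z-9: 36.730; Z-1: 165.700; Z-2: 30.010.
Minimum at Z-3.

Z-3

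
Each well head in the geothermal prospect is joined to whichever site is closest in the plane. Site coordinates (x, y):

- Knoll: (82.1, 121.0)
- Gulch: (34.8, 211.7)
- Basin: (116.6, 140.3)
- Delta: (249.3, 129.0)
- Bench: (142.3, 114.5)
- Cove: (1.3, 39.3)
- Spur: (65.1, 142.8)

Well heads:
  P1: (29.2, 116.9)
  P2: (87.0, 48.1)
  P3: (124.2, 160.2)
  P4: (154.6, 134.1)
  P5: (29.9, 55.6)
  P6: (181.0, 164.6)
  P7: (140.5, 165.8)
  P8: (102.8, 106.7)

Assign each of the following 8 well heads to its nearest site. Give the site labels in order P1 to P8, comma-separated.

P1 → Spur (d²=1959.62)
P2 → Knoll (d²=5338.42)
P3 → Basin (d²=453.77)
P4 → Bench (d²=535.45)
P5 → Cove (d²=1083.65)
P6 → Bench (d²=4007.70)
P7 → Basin (d²=1221.46)
P8 → Knoll (d²=632.98)

Spur, Knoll, Basin, Bench, Cove, Bench, Basin, Knoll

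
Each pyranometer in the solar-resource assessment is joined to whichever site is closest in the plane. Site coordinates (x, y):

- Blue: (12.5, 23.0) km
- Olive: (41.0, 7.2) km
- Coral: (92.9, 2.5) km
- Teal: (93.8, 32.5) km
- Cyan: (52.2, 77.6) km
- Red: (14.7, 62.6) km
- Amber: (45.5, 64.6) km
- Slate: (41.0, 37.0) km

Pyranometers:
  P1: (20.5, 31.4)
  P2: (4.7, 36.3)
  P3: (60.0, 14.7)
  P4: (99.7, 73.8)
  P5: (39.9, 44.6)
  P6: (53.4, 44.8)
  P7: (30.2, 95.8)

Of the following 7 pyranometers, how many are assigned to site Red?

0

P1 → Blue
P2 → Blue
P3 → Olive
P4 → Teal
P5 → Slate
P6 → Slate
P7 → Cyan
0 of the 7 go to Red.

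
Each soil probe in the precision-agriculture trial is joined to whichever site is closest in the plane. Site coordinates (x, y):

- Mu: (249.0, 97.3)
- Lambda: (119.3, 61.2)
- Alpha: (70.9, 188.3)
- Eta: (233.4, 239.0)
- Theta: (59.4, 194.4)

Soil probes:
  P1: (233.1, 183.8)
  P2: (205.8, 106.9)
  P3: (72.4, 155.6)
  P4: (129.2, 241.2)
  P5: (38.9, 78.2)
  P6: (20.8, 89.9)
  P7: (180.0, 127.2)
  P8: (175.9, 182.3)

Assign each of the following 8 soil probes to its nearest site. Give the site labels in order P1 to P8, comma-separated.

Eta, Mu, Alpha, Alpha, Lambda, Lambda, Mu, Eta

P1 → Eta (d²=3047.13)
P2 → Mu (d²=1958.40)
P3 → Alpha (d²=1071.54)
P4 → Alpha (d²=6197.30)
P5 → Lambda (d²=6753.16)
P6 → Lambda (d²=10525.94)
P7 → Mu (d²=5655.01)
P8 → Eta (d²=6521.14)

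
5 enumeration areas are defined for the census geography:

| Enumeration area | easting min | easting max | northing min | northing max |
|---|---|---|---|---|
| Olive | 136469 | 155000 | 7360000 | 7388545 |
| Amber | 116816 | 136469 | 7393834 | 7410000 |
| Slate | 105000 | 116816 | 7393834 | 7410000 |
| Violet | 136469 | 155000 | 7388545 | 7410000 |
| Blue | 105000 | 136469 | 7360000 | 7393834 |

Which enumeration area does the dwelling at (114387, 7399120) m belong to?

Slate

The point has easting = 114387 and northing = 7399120.
Only Slate satisfies 105000 ≤ easting ≤ 116816 and 7393834 ≤ northing ≤ 7410000.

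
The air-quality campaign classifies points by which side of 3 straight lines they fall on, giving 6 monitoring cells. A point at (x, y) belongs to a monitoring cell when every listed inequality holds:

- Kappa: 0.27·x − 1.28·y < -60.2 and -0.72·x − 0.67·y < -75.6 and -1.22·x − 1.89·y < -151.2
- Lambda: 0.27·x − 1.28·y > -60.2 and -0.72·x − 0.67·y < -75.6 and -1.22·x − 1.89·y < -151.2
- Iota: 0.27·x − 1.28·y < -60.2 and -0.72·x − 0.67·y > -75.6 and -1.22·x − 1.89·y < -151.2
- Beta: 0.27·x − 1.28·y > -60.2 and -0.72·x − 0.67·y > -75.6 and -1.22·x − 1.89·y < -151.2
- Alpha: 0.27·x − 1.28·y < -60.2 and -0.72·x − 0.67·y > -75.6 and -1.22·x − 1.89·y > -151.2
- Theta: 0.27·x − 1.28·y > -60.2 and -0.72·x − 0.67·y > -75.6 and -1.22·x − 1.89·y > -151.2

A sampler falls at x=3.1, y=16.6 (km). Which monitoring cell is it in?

Theta

0.27·3.1 − 1.28·16.6 = -20.411, which is > -60.2
-0.72·3.1 − 0.67·16.6 = -13.354, which is > -75.6
-1.22·3.1 − 1.89·16.6 = -35.156, which is > -151.2
This sign pattern matches Theta.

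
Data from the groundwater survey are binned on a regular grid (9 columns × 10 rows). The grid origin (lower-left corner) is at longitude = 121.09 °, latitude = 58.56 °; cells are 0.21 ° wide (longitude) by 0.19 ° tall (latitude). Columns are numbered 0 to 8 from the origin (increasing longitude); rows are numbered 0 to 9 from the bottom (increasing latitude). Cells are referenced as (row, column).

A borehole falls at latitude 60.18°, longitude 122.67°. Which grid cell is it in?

(8, 7)

Column index: ⌊(122.67 − 121.09) / 0.21⌋ = ⌊7.524⌋ = 7
Row offset from origin: ⌊(60.18 − 58.56) / 0.19⌋ = ⌊8.526⌋ = 8 → row 8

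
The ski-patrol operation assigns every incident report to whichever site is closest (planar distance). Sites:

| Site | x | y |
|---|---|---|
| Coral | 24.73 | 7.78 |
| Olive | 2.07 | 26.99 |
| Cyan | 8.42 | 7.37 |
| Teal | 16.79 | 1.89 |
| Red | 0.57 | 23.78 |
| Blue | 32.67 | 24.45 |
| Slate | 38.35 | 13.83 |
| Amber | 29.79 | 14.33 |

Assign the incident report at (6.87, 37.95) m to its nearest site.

Squared distances to each site:
Coral: 1229.209; Olive: 143.162; Cyan: 937.539; Teal: 1398.730; Red: 240.479; Blue: 847.890; Slate: 1572.765; Amber: 1083.231.
Minimum at Olive.

Olive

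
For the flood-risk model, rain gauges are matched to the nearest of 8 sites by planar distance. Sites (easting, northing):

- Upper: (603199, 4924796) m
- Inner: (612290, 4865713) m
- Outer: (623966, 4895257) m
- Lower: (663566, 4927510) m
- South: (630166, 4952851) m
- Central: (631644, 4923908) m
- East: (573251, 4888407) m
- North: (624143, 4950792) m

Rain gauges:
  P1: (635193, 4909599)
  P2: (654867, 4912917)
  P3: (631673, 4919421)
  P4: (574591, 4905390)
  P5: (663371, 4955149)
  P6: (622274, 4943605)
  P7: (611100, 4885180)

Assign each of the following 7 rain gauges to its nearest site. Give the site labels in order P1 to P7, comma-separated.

P1 → Central (d²=217342882.00)
P2 → Lower (d²=288628250.00)
P3 → Central (d²=20134010.00)
P4 → East (d²=290217889.00)
P5 → Lower (d²=763952346.00)
P6 → North (d²=55146130.00)
P7 → Outer (d²=267079885.00)

Central, Lower, Central, East, Lower, North, Outer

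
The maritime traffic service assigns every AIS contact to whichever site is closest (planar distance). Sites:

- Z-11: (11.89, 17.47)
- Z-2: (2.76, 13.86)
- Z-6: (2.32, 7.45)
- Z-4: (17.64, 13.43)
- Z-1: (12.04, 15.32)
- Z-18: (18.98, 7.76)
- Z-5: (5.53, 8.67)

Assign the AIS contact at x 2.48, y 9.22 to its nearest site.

Z-6

Squared distances to each site:
Z-11: 156.611; Z-2: 21.608; Z-6: 3.159; Z-4: 247.550; Z-1: 128.604; Z-18: 274.382; Z-5: 9.605.
Minimum at Z-6.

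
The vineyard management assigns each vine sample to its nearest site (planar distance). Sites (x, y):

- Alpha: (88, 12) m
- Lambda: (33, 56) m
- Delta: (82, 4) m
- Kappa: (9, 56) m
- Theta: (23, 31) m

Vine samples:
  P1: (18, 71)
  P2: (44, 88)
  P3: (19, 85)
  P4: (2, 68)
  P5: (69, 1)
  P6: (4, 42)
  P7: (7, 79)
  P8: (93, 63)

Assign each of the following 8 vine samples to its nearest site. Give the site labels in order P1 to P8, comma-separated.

Kappa, Lambda, Kappa, Kappa, Delta, Kappa, Kappa, Alpha

P1 → Kappa (d²=306.00)
P2 → Lambda (d²=1145.00)
P3 → Kappa (d²=941.00)
P4 → Kappa (d²=193.00)
P5 → Delta (d²=178.00)
P6 → Kappa (d²=221.00)
P7 → Kappa (d²=533.00)
P8 → Alpha (d²=2626.00)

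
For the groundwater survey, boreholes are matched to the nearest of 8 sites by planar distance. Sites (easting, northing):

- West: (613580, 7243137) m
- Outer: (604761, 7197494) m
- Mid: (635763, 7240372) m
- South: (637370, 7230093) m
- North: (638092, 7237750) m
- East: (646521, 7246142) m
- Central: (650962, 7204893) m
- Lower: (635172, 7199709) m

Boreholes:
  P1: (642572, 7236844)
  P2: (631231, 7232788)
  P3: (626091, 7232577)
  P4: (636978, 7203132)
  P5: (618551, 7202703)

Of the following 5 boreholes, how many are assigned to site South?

P1 → North
P2 → South
P3 → South
P4 → Lower
P5 → Outer
2 of the 5 go to South.

2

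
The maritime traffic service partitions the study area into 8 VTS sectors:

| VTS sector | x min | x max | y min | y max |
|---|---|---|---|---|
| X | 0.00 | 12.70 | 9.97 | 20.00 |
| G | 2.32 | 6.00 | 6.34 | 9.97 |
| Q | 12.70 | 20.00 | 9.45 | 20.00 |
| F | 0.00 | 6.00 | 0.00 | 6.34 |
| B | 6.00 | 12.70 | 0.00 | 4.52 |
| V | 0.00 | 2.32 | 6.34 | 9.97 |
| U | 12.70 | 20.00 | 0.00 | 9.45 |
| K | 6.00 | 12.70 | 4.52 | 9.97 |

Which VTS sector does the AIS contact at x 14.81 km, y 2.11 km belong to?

The point has x = 14.81 and y = 2.11.
Only U satisfies 12.70 ≤ x ≤ 20.00 and 0.00 ≤ y ≤ 9.45.

U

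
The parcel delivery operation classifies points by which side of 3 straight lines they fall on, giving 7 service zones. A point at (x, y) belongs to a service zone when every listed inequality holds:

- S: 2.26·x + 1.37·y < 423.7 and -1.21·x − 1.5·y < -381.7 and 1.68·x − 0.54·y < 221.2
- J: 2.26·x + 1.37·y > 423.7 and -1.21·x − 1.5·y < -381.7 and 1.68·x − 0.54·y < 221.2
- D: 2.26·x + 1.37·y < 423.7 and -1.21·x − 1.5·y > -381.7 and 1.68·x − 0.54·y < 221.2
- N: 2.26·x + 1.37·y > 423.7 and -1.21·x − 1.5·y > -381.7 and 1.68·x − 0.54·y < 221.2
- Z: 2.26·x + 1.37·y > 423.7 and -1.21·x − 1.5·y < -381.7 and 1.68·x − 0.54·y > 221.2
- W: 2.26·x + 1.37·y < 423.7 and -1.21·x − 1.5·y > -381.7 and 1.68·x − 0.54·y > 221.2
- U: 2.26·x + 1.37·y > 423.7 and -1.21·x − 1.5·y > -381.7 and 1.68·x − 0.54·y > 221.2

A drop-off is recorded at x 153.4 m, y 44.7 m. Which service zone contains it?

W

2.26·153.4 + 1.37·44.7 = 407.923, which is < 423.7
-1.21·153.4 − 1.5·44.7 = -252.664, which is > -381.7
1.68·153.4 − 0.54·44.7 = 233.574, which is > 221.2
This sign pattern matches W.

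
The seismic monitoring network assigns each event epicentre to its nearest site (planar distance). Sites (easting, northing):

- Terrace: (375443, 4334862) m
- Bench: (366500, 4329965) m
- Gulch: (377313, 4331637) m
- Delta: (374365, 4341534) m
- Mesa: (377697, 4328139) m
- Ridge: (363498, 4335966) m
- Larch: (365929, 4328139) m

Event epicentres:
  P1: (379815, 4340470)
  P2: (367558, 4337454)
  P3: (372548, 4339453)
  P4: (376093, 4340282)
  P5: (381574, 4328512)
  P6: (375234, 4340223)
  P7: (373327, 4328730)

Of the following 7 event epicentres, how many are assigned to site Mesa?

P1 → Delta
P2 → Ridge
P3 → Delta
P4 → Delta
P5 → Mesa
P6 → Delta
P7 → Mesa
2 of the 7 go to Mesa.

2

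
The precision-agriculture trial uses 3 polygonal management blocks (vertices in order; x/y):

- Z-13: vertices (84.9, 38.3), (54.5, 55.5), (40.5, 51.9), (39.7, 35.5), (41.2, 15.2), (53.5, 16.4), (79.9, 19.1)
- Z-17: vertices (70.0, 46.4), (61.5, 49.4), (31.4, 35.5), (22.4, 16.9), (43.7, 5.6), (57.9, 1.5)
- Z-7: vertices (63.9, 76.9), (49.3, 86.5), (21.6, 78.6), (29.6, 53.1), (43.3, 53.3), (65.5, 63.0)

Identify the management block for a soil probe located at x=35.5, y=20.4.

Cast a ray rightward from (35.5, 20.4). For each polygon, the edges (by vertex number in listed order) whose endpoints lie on opposite sides of y = 20.4, where each meets that height, and whether that is right or left of the point:
Z-13: 4–5 at x≈40.82 (right), 7–1 at x≈80.24 (right) → 2 crossings.
Z-17: 3–4 at x≈24.09 (left), 6–1 at x≈62.99 (right) → 1 crossing.
Z-7: no edge straddles that height → 0 crossings.
Only Z-17 has an odd count, so the point is inside Z-17.

Z-17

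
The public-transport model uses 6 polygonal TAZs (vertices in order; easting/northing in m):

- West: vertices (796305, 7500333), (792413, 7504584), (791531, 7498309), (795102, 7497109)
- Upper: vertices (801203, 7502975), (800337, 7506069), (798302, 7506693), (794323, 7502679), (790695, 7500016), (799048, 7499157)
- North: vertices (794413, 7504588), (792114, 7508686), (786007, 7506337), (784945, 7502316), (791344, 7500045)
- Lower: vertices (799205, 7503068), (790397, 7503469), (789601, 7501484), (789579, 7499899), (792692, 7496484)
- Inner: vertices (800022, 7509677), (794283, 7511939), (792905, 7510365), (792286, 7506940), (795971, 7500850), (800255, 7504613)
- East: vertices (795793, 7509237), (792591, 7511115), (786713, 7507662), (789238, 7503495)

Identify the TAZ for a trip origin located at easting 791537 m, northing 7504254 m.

Cast a ray rightward from (791537, 7504254). For each polygon, the edges (by vertex number in listed order) whose endpoints lie on opposite sides of northing = 7504254, where each meets that height, and whether that is right or left of the point:
West: 1–2 at easting≈792715.1 (right), 2–3 at easting≈792366.6 (right) → 2 crossings.
Upper: 1–2 at easting≈800845.0 (right), 3–4 at easting≈795884.3 (right) → 2 crossings.
North: 3–4 at easting≈785456.9 (left), 5–1 at easting≈794187.4 (right) → 1 crossing.
Lower: no edge straddles that height → 0 crossings.
Inner: 4–5 at easting≈793911.3 (right), 5–6 at easting≈799846.3 (right) → 2 crossings.
East: 3–4 at easting≈788778.1 (left), 4–1 at easting≈790104.5 (left) → 0 crossings.
Only North has an odd count, so the point is inside North.

North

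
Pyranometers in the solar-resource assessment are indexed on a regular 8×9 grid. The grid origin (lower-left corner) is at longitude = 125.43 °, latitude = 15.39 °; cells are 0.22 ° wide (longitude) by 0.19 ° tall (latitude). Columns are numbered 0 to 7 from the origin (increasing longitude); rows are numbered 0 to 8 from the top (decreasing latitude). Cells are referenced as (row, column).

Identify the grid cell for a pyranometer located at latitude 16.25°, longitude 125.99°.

(4, 2)

Column index: ⌊(125.99 − 125.43) / 0.22⌋ = ⌊2.545⌋ = 2
Row offset from origin: ⌊(16.25 − 15.39) / 0.19⌋ = ⌊4.526⌋ = 4 → row 4 (counted from top)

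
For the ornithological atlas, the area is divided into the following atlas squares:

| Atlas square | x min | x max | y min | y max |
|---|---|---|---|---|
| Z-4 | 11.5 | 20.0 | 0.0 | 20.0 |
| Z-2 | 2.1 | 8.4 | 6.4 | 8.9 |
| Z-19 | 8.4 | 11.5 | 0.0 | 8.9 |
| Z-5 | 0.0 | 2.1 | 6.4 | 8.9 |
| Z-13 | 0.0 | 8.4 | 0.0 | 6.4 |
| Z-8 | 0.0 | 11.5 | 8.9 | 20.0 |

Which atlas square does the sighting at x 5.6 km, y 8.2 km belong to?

The point has x = 5.6 and y = 8.2.
Only Z-2 satisfies 2.1 ≤ x ≤ 8.4 and 6.4 ≤ y ≤ 8.9.

Z-2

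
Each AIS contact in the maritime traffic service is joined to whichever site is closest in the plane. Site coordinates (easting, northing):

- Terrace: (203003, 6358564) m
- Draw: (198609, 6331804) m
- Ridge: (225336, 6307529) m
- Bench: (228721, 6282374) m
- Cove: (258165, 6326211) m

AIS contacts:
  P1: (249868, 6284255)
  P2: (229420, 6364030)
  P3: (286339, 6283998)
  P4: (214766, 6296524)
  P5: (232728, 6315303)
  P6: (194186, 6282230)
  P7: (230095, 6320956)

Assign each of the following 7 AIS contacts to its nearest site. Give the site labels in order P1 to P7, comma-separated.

Bench, Terrace, Cove, Ridge, Ridge, Bench, Ridge

P1 → Bench (d²=450733770.00)
P2 → Terrace (d²=727735045.00)
P3 → Cove (d²=2575711645.00)
P4 → Ridge (d²=232834925.00)
P5 → Ridge (d²=115076740.00)
P6 → Bench (d²=1192686961.00)
P7 → Ridge (d²=202932410.00)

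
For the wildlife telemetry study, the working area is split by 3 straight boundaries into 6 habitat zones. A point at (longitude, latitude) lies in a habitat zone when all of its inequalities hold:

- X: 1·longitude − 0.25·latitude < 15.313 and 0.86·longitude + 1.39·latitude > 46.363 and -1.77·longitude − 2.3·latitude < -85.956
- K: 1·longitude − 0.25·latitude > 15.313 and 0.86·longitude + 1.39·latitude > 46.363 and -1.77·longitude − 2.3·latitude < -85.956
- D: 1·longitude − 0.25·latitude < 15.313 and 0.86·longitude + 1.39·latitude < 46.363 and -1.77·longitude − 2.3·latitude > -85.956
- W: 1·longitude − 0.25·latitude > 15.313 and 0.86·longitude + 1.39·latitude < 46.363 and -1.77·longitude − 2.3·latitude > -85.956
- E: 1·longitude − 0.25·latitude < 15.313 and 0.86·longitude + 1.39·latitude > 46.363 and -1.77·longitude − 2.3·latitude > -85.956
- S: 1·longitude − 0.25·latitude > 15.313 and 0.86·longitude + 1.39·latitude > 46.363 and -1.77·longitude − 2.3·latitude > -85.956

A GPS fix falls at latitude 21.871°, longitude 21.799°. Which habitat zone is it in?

K

1·21.799 − 0.25·21.871 = 16.331, which is > 15.313
0.86·21.799 + 1.39·21.871 = 49.148, which is > 46.363
-1.77·21.799 − 2.3·21.871 = -88.888, which is < -85.956
This sign pattern matches K.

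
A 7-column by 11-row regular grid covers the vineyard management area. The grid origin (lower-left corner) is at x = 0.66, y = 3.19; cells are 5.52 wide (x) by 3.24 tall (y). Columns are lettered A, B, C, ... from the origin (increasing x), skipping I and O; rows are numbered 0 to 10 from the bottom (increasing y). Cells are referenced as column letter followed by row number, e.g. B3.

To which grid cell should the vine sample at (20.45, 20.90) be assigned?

Column index: ⌊(20.45 − 0.66) / 5.52⌋ = ⌊3.585⌋ = 3 → column D
Row offset from origin: ⌊(20.90 − 3.19) / 3.24⌋ = ⌊5.466⌋ = 5 → row 5

D5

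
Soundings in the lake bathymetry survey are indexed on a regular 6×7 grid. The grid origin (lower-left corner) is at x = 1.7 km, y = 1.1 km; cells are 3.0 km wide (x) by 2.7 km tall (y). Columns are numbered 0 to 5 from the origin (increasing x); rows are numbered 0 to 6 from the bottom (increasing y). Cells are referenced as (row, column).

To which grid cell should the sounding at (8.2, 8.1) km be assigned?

(2, 2)

Column index: ⌊(8.2 − 1.7) / 3.0⌋ = ⌊2.167⌋ = 2
Row offset from origin: ⌊(8.1 − 1.1) / 2.7⌋ = ⌊2.593⌋ = 2 → row 2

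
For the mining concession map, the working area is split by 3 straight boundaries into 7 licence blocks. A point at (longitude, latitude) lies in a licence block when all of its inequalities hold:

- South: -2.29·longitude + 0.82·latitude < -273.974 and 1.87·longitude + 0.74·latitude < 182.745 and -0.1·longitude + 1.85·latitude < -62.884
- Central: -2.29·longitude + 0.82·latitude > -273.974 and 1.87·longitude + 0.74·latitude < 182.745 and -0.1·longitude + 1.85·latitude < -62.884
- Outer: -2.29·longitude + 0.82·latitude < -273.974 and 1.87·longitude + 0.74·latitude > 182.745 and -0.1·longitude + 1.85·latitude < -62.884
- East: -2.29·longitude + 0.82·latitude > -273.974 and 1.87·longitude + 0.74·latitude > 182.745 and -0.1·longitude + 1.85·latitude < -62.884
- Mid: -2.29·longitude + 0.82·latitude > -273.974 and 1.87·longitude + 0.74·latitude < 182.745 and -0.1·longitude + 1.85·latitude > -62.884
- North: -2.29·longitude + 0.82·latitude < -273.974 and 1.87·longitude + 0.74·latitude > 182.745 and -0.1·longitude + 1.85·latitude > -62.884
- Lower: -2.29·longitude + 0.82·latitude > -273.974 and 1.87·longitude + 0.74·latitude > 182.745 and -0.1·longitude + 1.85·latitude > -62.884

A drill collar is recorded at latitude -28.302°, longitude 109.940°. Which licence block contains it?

-2.29·109.940 + 0.82·-28.302 = -274.970, which is < -273.974
1.87·109.940 + 0.74·-28.302 = 184.644, which is > 182.745
-0.1·109.940 + 1.85·-28.302 = -63.353, which is < -62.884
This sign pattern matches Outer.

Outer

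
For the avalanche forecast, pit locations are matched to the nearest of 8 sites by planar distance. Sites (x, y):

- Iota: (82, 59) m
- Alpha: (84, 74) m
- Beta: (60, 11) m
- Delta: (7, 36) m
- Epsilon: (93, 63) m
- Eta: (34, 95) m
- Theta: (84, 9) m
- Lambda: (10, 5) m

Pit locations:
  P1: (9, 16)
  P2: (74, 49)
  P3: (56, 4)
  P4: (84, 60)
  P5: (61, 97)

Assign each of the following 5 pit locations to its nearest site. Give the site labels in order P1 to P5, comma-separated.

P1 → Lambda (d²=122.00)
P2 → Iota (d²=164.00)
P3 → Beta (d²=65.00)
P4 → Iota (d²=5.00)
P5 → Eta (d²=733.00)

Lambda, Iota, Beta, Iota, Eta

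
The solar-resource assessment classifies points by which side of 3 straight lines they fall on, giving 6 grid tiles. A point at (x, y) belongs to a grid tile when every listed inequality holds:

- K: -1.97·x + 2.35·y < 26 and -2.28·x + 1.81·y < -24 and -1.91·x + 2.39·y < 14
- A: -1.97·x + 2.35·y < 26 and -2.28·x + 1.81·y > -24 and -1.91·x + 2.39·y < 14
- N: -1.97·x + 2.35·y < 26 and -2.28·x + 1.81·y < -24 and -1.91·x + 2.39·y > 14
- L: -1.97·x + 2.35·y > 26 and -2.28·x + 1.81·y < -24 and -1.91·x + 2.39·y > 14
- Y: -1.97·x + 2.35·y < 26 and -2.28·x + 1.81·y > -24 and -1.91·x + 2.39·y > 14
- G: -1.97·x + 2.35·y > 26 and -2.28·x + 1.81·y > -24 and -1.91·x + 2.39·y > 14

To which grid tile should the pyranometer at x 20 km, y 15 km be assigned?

-1.97·20 + 2.35·15 = -4.150, which is < 26
-2.28·20 + 1.81·15 = -18.450, which is > -24
-1.91·20 + 2.39·15 = -2.350, which is < 14
This sign pattern matches A.

A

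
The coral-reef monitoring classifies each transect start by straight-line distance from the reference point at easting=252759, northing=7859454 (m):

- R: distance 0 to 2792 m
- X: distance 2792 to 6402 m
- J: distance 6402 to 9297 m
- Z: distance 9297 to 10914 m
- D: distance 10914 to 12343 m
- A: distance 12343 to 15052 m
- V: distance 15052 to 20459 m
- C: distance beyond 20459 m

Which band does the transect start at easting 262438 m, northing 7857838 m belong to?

Distance = √((262438−252759)² + (7857838−7859454)²) = √(93683041.000 + 2611456.000) = 9812.976 m.
9297 ≤ 9812.976 < 10914 → Z.

Z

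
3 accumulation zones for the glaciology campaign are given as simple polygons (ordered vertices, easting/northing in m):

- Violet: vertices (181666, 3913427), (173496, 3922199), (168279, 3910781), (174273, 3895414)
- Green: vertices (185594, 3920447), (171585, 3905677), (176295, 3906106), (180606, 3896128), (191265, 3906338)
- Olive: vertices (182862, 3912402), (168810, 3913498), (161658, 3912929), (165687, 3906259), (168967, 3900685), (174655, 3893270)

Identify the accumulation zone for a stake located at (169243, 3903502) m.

Olive

Cast a ray rightward from (169243, 3903502). For each polygon, the edges (by vertex number in listed order) whose endpoints lie on opposite sides of northing = 3903502, where each meets that height, and whether that is right or left of the point:
Violet: 3–4 at easting≈171118.2 (right), 4–1 at easting≈177592.5 (right) → 2 crossings.
Green: 3–4 at easting≈177420.1 (right), 4–5 at easting≈188304.3 (right) → 2 crossings.
Olive: 4–5 at easting≈167309.3 (left), 6–1 at easting≈179044.2 (right) → 1 crossing.
Only Olive has an odd count, so the point is inside Olive.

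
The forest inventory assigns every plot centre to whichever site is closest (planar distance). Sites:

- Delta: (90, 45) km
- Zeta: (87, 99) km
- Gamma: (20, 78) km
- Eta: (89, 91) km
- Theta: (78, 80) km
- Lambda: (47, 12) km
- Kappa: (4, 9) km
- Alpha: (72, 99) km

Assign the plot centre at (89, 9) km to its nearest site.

Delta

Squared distances to each site:
Delta: 1297.000; Zeta: 8104.000; Gamma: 9522.000; Eta: 6724.000; Theta: 5162.000; Lambda: 1773.000; Kappa: 7225.000; Alpha: 8389.000.
Minimum at Delta.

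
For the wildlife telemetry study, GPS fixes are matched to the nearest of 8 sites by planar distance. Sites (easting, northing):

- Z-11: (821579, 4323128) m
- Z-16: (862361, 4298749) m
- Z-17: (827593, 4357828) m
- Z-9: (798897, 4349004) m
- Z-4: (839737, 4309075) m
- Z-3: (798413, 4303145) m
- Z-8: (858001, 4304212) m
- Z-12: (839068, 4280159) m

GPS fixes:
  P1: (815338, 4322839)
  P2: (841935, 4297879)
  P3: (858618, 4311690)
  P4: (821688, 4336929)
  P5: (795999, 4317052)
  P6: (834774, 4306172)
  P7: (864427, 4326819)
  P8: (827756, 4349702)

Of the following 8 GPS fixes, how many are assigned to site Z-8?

2

P1 → Z-11
P2 → Z-4
P3 → Z-8
P4 → Z-11
P5 → Z-3
P6 → Z-4
P7 → Z-8
P8 → Z-17
2 of the 8 go to Z-8.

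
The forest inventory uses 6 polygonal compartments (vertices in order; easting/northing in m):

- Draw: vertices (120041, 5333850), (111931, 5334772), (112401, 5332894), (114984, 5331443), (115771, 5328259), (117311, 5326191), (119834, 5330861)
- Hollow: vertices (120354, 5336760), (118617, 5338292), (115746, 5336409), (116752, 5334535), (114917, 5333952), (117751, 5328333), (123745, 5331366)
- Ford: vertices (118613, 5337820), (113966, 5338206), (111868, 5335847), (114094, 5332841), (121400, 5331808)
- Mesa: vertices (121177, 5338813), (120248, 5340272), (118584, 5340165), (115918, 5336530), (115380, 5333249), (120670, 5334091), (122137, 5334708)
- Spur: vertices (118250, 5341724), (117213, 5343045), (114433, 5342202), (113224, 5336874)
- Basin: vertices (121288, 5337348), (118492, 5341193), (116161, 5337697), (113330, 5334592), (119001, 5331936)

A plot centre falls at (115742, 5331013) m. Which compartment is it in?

Cast a ray rightward from (115742, 5331013). For each polygon, the edges (by vertex number in listed order) whose endpoints lie on opposite sides of northing = 5331013, where each meets that height, and whether that is right or left of the point:
Draw: 4–5 at easting≈115090.3 (left), 7–1 at easting≈119844.5 (right) → 1 crossing.
Hollow: 5–6 at easting≈116399.3 (right), 6–7 at easting≈123047.4 (right) → 2 crossings.
Ford: no edge straddles that height → 0 crossings.
Mesa: no edge straddles that height → 0 crossings.
Spur: no edge straddles that height → 0 crossings.
Basin: no edge straddles that height → 0 crossings.
Only Draw has an odd count, so the point is inside Draw.

Draw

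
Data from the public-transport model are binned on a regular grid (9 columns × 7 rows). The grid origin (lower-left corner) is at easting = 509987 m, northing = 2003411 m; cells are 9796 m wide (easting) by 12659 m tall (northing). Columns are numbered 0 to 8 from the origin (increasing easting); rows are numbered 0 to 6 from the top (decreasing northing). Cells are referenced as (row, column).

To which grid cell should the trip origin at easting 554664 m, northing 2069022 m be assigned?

Column index: ⌊(554664 − 509987) / 9796⌋ = ⌊4.561⌋ = 4
Row offset from origin: ⌊(2069022 − 2003411) / 12659⌋ = ⌊5.183⌋ = 5 → row 1 (counted from top)

(1, 4)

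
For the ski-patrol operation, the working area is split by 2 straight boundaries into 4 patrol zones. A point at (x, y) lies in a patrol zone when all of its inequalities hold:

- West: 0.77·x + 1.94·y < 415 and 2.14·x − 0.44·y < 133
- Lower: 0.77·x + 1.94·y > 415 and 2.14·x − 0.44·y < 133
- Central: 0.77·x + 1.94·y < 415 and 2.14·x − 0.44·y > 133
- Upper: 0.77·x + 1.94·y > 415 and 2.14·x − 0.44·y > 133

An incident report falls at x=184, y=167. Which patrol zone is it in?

Upper

0.77·184 + 1.94·167 = 465.660, which is > 415
2.14·184 − 0.44·167 = 320.280, which is > 133
This sign pattern matches Upper.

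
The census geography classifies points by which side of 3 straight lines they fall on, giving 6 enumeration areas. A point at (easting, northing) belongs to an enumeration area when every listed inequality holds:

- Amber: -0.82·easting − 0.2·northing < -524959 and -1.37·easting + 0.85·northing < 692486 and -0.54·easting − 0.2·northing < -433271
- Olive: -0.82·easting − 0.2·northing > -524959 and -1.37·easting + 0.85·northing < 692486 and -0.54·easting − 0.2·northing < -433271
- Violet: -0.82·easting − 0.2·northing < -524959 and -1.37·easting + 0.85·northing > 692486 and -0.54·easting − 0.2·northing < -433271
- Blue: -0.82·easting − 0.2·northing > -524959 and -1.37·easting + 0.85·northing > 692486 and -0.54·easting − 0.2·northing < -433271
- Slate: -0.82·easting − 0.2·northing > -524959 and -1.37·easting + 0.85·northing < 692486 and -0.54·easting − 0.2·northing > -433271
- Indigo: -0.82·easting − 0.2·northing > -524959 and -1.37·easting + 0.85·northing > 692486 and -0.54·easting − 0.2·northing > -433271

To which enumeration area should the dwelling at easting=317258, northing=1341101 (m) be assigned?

-0.82·317258 − 0.2·1341101 = -528371.760, which is < -524959
-1.37·317258 + 0.85·1341101 = 705292.390, which is > 692486
-0.54·317258 − 0.2·1341101 = -439539.520, which is < -433271
This sign pattern matches Violet.

Violet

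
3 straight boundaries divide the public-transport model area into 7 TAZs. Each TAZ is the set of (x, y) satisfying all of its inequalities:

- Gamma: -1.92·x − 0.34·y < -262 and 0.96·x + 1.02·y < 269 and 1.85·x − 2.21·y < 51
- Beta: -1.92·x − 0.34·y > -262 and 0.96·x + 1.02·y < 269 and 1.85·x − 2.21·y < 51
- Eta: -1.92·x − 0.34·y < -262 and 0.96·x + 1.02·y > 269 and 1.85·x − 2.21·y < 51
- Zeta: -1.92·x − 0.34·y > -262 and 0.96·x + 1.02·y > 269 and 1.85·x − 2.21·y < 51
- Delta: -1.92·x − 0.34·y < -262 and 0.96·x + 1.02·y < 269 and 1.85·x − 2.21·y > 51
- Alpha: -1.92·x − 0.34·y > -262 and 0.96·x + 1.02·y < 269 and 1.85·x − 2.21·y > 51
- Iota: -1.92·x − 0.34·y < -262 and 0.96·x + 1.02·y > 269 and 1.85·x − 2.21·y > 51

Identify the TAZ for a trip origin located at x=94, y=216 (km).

Zeta

-1.92·94 − 0.34·216 = -253.920, which is > -262
0.96·94 + 1.02·216 = 310.560, which is > 269
1.85·94 − 2.21·216 = -303.460, which is < 51
This sign pattern matches Zeta.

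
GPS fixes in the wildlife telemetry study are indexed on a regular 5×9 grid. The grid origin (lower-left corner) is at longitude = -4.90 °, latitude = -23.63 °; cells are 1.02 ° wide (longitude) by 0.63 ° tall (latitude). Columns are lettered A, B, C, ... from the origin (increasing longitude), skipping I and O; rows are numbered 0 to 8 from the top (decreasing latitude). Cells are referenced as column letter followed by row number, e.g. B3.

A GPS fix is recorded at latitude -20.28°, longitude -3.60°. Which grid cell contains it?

B3

Column index: ⌊(-3.60 − -4.90) / 1.02⌋ = ⌊1.275⌋ = 1 → column B
Row offset from origin: ⌊(-20.28 − -23.63) / 0.63⌋ = ⌊5.317⌋ = 5 → row 3 (counted from top)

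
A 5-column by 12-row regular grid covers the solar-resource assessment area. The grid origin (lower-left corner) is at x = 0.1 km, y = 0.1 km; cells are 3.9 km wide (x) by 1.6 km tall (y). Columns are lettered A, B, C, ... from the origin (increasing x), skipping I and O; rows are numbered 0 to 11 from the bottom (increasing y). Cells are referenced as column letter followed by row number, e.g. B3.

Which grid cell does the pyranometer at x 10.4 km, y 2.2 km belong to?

Column index: ⌊(10.4 − 0.1) / 3.9⌋ = ⌊2.641⌋ = 2 → column C
Row offset from origin: ⌊(2.2 − 0.1) / 1.6⌋ = ⌊1.312⌋ = 1 → row 1

C1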